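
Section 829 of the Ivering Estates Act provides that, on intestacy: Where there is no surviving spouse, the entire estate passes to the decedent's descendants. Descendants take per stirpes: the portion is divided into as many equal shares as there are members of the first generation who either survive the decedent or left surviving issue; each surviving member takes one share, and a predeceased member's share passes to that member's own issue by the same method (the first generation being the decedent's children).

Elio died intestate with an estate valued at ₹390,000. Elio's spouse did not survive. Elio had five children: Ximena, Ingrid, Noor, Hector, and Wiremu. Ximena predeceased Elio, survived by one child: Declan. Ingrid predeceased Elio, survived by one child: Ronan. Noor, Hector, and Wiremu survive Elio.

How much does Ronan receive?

Ronan receives ₹78,000.

The entire ₹390,000 passes to the descendants.
That amount (₹390,000) is divided into 5 shares of ₹78,000: Noor, Hector, and Wiremu each take ₹78,000; Ximena's ₹78,000 share passes to Ximena's issue; Ingrid's ₹78,000 share passes to Ingrid's issue.
Ximena's share (₹78,000) passes entirely to Declan.
Ingrid's share (₹78,000) passes entirely to Ronan.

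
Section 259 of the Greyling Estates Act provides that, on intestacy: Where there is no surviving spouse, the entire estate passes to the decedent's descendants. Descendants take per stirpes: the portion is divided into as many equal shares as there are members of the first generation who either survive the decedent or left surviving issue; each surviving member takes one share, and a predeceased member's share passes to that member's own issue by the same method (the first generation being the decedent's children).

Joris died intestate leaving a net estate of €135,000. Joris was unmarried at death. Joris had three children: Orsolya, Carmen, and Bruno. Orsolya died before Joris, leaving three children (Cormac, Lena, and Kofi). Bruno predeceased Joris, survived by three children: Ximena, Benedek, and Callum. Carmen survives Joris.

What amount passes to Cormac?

Cormac receives €15,000.

The entire €135,000 passes to the descendants.
That amount (€135,000) is divided into 3 shares of €45,000: Carmen takes €45,000; Orsolya's €45,000 share passes to Orsolya's issue; Bruno's €45,000 share passes to Bruno's issue.
Orsolya's share (€45,000) is divided into 3 shares of €15,000: Cormac, Lena, and Kofi each take €15,000.
Bruno's share (€45,000) is divided into 3 shares of €15,000: Ximena, Benedek, and Callum each take €15,000.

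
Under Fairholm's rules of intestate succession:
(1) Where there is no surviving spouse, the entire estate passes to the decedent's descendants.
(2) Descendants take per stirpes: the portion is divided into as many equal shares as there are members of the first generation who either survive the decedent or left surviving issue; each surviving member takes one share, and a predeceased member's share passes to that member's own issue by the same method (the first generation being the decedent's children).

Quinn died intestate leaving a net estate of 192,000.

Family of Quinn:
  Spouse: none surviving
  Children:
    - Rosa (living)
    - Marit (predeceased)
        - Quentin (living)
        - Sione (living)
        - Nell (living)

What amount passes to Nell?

The entire 192,000 passes to the descendants.
That amount (192,000) is divided into 2 shares of 96,000: Rosa takes 96,000; Marit's 96,000 share passes to Marit's issue.
Marit's share (96,000) is divided into 3 shares of 32,000: Quentin, Sione, and Nell each take 32,000.

Nell receives 32,000.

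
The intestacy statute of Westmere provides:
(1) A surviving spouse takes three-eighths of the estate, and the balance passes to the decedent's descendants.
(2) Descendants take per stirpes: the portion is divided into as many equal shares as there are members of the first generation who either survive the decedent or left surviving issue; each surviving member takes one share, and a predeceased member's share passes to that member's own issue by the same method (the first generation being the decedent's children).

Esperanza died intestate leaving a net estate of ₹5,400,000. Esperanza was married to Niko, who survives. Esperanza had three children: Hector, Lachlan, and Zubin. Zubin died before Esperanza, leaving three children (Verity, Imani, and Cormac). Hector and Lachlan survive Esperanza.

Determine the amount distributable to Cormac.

Cormac receives ₹375,000.

Niko takes three-eighths of ₹5,400,000 = ₹2,025,000. The remaining ₹3,375,000 passes to the descendants.
The descendants' portion (₹3,375,000) is divided into 3 shares of ₹1,125,000: Hector and Lachlan each take ₹1,125,000; Zubin's ₹1,125,000 share passes to Zubin's issue.
Zubin's share (₹1,125,000) is divided into 3 shares of ₹375,000: Verity, Imani, and Cormac each take ₹375,000.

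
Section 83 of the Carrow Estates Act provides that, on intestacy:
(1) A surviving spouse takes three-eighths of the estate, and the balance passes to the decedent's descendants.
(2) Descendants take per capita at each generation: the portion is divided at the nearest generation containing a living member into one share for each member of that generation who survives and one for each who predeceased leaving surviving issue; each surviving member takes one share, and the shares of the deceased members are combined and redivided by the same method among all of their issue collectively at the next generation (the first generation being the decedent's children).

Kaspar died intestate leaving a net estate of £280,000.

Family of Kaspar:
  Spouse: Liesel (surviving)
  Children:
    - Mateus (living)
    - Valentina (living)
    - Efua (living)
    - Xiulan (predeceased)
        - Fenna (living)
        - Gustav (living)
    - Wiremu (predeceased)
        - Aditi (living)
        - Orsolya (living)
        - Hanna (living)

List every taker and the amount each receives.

Liesel takes three-eighths of £280,000 = £105,000. The remaining £175,000 passes to the descendants.
The descendants' portion (£175,000) is divided at the children's generation into 5 shares of £35,000. Mateus, Valentina, and Efua each take £35,000. The 2 shares of the deceased (Xiulan and Wiremu) are combined into a pool of £70,000.
That pool (£70,000) is divided at the grandchildren's generation equally among Fenna, Gustav, Aditi, Orsolya, and Hanna: £14,000 each.

Liesel: £105,000; Mateus: £35,000; Valentina: £35,000; Efua: £35,000; Fenna: £14,000; Gustav: £14,000; Aditi: £14,000; Orsolya: £14,000; Hanna: £14,000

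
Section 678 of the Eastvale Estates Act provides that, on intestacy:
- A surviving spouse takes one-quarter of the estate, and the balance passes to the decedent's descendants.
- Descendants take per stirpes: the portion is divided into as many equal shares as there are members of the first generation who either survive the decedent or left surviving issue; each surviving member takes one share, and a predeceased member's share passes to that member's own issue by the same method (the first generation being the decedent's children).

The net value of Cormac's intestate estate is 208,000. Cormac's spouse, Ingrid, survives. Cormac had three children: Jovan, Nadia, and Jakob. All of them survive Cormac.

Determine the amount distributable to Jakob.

Jakob receives 52,000.

Ingrid takes one-quarter of 208,000 = 52,000. The remaining 156,000 passes to the descendants.
The descendants' portion (156,000) is divided into 3 shares of 52,000: Jovan, Nadia, and Jakob each take 52,000.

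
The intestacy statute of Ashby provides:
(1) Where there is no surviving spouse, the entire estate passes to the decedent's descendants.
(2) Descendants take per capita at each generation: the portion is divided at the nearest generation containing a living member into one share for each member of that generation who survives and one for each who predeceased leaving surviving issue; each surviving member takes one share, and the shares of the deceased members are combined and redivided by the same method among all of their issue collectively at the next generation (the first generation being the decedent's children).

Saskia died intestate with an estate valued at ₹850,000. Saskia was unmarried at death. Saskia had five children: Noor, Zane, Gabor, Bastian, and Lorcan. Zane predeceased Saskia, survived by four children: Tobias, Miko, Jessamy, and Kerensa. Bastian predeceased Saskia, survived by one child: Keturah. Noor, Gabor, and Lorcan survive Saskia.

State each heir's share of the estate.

The entire ₹850,000 passes to the descendants.
That amount (₹850,000) is divided at the children's generation into 5 shares of ₹170,000. Noor, Gabor, and Lorcan each take ₹170,000. The 2 shares of the deceased (Zane and Bastian) are combined into a pool of ₹340,000.
That pool (₹340,000) is divided at the grandchildren's generation equally among Tobias, Miko, Jessamy, Kerensa, and Keturah: ₹68,000 each.

Noor: ₹170,000; Tobias: ₹68,000; Miko: ₹68,000; Jessamy: ₹68,000; Kerensa: ₹68,000; Gabor: ₹170,000; Keturah: ₹68,000; Lorcan: ₹170,000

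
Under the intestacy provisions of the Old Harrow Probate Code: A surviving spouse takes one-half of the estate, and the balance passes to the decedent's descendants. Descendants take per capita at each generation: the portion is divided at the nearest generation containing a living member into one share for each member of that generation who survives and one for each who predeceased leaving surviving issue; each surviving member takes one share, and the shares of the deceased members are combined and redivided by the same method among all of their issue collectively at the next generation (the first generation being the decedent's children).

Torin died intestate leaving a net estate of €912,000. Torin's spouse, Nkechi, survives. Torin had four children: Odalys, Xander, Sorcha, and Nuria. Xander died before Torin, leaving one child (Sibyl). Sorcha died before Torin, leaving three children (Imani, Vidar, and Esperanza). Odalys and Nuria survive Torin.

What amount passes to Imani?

Imani receives €57,000.

Nkechi takes one-half of €912,000 = €456,000. The remaining €456,000 passes to the descendants.
The descendants' portion (€456,000) is divided at the children's generation into 4 shares of €114,000. Odalys and Nuria each take €114,000. The 2 shares of the deceased (Xander and Sorcha) are combined into a pool of €228,000.
That pool (€228,000) is divided at the grandchildren's generation equally among Sibyl, Imani, Vidar, and Esperanza: €57,000 each.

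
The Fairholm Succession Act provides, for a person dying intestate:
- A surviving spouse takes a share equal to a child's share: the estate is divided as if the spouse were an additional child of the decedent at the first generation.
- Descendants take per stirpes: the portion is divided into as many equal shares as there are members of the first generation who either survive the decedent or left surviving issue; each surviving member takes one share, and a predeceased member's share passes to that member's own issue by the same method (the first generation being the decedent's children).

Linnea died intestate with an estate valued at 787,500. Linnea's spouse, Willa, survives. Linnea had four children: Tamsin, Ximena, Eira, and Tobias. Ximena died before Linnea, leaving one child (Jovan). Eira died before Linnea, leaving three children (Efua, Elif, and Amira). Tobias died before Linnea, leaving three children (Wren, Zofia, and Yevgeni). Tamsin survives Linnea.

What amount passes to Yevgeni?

Yevgeni receives 52,500.

The spouse counts as an additional share at the children's level, so there are 5 primary shares of 157,500. Willa takes one such share (157,500).
The children's combined portion (630,000) is divided into 4 shares of 157,500: Tamsin takes 157,500; Ximena's 157,500 share passes to Ximena's issue; Eira's 157,500 share passes to Eira's issue; Tobias's 157,500 share passes to Tobias's issue.
Ximena's share (157,500) passes entirely to Jovan.
Eira's share (157,500) is divided into 3 shares of 52,500: Efua, Elif, and Amira each take 52,500.
Tobias's share (157,500) is divided into 3 shares of 52,500: Wren, Zofia, and Yevgeni each take 52,500.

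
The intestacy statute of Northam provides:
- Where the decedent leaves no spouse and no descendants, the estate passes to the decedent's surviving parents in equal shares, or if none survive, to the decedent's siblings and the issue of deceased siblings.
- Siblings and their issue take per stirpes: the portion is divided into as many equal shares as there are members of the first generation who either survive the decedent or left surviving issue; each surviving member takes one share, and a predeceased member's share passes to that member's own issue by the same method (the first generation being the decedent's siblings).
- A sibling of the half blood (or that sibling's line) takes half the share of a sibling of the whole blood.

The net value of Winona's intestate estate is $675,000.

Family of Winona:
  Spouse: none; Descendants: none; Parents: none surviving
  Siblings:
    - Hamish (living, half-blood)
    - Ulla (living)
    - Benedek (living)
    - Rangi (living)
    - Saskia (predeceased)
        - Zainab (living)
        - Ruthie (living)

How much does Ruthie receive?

The entire $675,000 passes to the siblings and their issue.
Counting each half-blood sibling's line as half a unit, there are 9/2 units in $675,000, so one unit is $150,000. Whole-blood lines (Ulla, Benedek, Rangi, and Saskia) take $150,000 each; half-blood lines (Hamish) take $75,000 each.
Saskia's share ($150,000) is divided into 2 shares of $75,000: Zainab and Ruthie each take $75,000.

Ruthie receives $75,000.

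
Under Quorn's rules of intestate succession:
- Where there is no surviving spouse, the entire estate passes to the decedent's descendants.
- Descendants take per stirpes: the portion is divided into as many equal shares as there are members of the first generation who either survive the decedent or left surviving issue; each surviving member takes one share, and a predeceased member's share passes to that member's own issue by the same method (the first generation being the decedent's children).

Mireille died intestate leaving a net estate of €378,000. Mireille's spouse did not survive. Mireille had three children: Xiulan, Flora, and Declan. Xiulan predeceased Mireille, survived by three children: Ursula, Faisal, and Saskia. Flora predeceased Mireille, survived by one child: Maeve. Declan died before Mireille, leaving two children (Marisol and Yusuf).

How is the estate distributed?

Ursula: €42,000; Faisal: €42,000; Saskia: €42,000; Maeve: €126,000; Marisol: €63,000; Yusuf: €63,000

The entire €378,000 passes to the descendants.
That amount (€378,000) is divided into 3 shares of €126,000: Xiulan's €126,000 share passes to Xiulan's issue; Flora's €126,000 share passes to Flora's issue; Declan's €126,000 share passes to Declan's issue.
Xiulan's share (€126,000) is divided into 3 shares of €42,000: Ursula, Faisal, and Saskia each take €42,000.
Flora's share (€126,000) passes entirely to Maeve.
Declan's share (€126,000) is divided into 2 shares of €63,000: Marisol and Yusuf each take €63,000.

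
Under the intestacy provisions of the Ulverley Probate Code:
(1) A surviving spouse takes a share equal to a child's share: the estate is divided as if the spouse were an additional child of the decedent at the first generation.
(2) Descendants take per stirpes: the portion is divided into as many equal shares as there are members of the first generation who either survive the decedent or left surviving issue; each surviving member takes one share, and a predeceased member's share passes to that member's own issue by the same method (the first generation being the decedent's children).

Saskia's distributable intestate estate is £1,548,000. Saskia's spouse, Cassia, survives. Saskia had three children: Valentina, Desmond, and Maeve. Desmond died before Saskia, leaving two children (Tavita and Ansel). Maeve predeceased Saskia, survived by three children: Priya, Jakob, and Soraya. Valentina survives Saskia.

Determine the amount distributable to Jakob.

The spouse counts as an additional share at the children's level, so there are 4 primary shares of £387,000. Cassia takes one such share (£387,000).
The children's combined portion (£1,161,000) is divided into 3 shares of £387,000: Valentina takes £387,000; Desmond's £387,000 share passes to Desmond's issue; Maeve's £387,000 share passes to Maeve's issue.
Desmond's share (£387,000) is divided into 2 shares of £193,500: Tavita and Ansel each take £193,500.
Maeve's share (£387,000) is divided into 3 shares of £129,000: Priya, Jakob, and Soraya each take £129,000.

Jakob receives £129,000.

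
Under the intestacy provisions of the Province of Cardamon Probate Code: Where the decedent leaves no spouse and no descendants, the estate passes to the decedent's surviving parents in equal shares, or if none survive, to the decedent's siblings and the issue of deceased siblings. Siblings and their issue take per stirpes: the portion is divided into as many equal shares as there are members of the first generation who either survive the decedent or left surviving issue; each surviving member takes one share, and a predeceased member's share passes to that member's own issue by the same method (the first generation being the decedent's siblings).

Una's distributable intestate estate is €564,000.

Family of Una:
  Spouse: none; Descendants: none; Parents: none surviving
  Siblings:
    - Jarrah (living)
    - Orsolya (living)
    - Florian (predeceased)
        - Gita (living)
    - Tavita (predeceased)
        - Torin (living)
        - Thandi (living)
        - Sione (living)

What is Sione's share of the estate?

The entire €564,000 passes to the siblings and their issue.
That amount (€564,000) is divided into 4 shares of €141,000: Jarrah and Orsolya each take €141,000; Florian's €141,000 share passes to Florian's issue; Tavita's €141,000 share passes to Tavita's issue.
Florian's share (€141,000) passes entirely to Gita.
Tavita's share (€141,000) is divided into 3 shares of €47,000: Torin, Thandi, and Sione each take €47,000.

Sione receives €47,000.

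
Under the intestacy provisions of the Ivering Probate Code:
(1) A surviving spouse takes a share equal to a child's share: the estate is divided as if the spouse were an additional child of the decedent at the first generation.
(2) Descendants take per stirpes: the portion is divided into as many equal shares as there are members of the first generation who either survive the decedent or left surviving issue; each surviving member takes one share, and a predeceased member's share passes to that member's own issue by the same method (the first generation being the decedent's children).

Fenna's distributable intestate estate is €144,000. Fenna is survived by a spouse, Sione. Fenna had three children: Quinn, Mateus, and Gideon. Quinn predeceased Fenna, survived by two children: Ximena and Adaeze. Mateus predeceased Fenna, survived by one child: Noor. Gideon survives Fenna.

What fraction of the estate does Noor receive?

Noor receives 1/4 of the estate.

The spouse counts as an additional share at the children's level, so there are 4 primary shares of €36,000. Sione takes one such share (€36,000).
The children's combined portion (€108,000) is divided into 3 shares of €36,000: Gideon takes €36,000; Quinn's €36,000 share passes to Quinn's issue; Mateus's €36,000 share passes to Mateus's issue.
Quinn's share (€36,000) is divided into 2 shares of €18,000: Ximena and Adaeze each take €18,000.
Mateus's share (€36,000) passes entirely to Noor.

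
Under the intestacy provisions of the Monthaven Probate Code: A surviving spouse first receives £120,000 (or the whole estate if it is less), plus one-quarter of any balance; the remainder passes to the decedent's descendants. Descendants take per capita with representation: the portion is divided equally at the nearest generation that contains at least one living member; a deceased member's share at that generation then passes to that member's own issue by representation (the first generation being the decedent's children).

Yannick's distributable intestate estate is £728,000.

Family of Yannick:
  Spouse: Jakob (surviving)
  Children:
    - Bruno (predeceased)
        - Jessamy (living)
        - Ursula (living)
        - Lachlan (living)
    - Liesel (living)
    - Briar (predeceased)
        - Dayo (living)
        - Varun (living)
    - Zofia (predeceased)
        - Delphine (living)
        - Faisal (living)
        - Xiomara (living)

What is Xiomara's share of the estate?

Jakob first takes £120,000, leaving a balance of £608,000. Jakob then takes one-quarter of the balance (£152,000), for a total of £272,000. The remaining £456,000 passes to the descendants.
The descendants' portion (£456,000) is divided into 4 shares of £114,000: Liesel takes £114,000; Bruno's £114,000 share passes to Bruno's issue; Briar's £114,000 share passes to Briar's issue; Zofia's £114,000 share passes to Zofia's issue.
Bruno's share (£114,000) is divided into 3 shares of £38,000: Jessamy, Ursula, and Lachlan each take £38,000.
Briar's share (£114,000) is divided into 2 shares of £57,000: Dayo and Varun each take £57,000.
Zofia's share (£114,000) is divided into 3 shares of £38,000: Delphine, Faisal, and Xiomara each take £38,000.

Xiomara receives £38,000.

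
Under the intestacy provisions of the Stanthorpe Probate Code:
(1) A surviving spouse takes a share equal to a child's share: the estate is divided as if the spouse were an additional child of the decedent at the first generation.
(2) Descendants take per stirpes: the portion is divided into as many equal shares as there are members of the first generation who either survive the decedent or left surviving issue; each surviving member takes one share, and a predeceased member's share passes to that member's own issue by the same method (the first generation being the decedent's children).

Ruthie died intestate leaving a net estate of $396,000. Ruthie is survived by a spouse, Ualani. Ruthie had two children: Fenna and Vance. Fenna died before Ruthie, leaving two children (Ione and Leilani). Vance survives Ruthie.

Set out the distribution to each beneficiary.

The spouse counts as an additional share at the children's level, so there are 3 primary shares of $132,000. Ualani takes one such share ($132,000).
The children's combined portion ($264,000) is divided into 2 shares of $132,000: Vance takes $132,000; Fenna's $132,000 share passes to Fenna's issue.
Fenna's share ($132,000) is divided into 2 shares of $66,000: Ione and Leilani each take $66,000.

Ualani: $132,000; Ione: $66,000; Leilani: $66,000; Vance: $132,000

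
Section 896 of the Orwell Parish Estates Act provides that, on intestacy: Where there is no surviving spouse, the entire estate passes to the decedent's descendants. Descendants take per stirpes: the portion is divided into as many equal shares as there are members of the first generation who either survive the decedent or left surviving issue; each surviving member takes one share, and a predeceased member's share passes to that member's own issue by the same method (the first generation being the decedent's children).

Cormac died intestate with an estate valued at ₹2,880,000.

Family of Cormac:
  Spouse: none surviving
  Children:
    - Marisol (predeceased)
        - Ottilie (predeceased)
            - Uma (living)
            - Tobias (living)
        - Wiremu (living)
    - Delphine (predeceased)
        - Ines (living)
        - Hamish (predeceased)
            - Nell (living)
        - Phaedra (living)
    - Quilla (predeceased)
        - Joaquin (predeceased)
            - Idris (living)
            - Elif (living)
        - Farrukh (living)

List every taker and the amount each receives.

Uma: ₹240,000; Tobias: ₹240,000; Wiremu: ₹480,000; Ines: ₹320,000; Nell: ₹320,000; Phaedra: ₹320,000; Idris: ₹240,000; Elif: ₹240,000; Farrukh: ₹480,000

The entire ₹2,880,000 passes to the descendants.
That amount (₹2,880,000) is divided into 3 shares of ₹960,000: Marisol's ₹960,000 share passes to Marisol's issue; Delphine's ₹960,000 share passes to Delphine's issue; Quilla's ₹960,000 share passes to Quilla's issue.
Marisol's share (₹960,000) is divided into 2 shares of ₹480,000: Wiremu takes ₹480,000; Ottilie's ₹480,000 share passes to Ottilie's issue.
Ottilie's share (₹480,000) is divided into 2 shares of ₹240,000: Uma and Tobias each take ₹240,000.
Delphine's share (₹960,000) is divided into 3 shares of ₹320,000: Ines and Phaedra each take ₹320,000; Hamish's ₹320,000 share passes to Hamish's issue.
Hamish's share (₹320,000) passes entirely to Nell.
Quilla's share (₹960,000) is divided into 2 shares of ₹480,000: Farrukh takes ₹480,000; Joaquin's ₹480,000 share passes to Joaquin's issue.
Joaquin's share (₹480,000) is divided into 2 shares of ₹240,000: Idris and Elif each take ₹240,000.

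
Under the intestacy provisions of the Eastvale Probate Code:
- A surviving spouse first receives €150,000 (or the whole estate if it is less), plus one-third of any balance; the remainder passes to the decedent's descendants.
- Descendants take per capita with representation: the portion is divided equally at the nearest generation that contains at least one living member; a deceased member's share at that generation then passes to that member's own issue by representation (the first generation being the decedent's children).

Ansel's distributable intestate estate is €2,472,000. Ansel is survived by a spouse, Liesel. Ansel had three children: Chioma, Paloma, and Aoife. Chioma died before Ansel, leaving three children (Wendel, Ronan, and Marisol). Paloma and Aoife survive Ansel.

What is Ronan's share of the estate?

Liesel first takes €150,000, leaving a balance of €2,322,000. Liesel then takes one-third of the balance (€774,000), for a total of €924,000. The remaining €1,548,000 passes to the descendants.
The descendants' portion (€1,548,000) is divided into 3 shares of €516,000: Paloma and Aoife each take €516,000; Chioma's €516,000 share passes to Chioma's issue.
Chioma's share (€516,000) is divided into 3 shares of €172,000: Wendel, Ronan, and Marisol each take €172,000.

Ronan receives €172,000.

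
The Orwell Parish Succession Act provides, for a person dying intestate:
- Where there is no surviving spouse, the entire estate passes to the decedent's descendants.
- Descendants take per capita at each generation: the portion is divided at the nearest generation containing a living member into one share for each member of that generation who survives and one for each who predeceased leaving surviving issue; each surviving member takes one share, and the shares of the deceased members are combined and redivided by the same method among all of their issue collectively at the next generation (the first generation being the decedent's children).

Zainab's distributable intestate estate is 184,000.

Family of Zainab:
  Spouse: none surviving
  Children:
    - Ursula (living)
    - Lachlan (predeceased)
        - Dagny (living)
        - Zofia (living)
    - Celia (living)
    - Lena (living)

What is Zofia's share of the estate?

The entire 184,000 passes to the descendants.
That amount (184,000) is divided at the children's generation into 4 shares of 46,000. Ursula, Celia, and Lena each take 46,000. The remaining share for the deceased Lachlan (46,000) is carried to the next generation.
That pool (46,000) is divided at the grandchildren's generation equally among Dagny and Zofia: 23,000 each.

Zofia receives 23,000.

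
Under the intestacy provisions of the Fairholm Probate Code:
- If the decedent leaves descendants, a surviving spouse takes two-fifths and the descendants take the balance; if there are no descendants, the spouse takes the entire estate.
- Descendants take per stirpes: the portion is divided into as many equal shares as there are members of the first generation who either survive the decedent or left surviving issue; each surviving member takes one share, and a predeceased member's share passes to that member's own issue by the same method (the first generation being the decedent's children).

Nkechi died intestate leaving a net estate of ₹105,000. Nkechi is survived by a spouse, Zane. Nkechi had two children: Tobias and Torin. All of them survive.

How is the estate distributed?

Zane takes two-fifths of ₹105,000 = ₹42,000. The remaining ₹63,000 passes to the descendants.
The descendants' portion (₹63,000) is divided into 2 shares of ₹31,500: Tobias and Torin each take ₹31,500.

Zane: ₹42,000; Tobias: ₹31,500; Torin: ₹31,500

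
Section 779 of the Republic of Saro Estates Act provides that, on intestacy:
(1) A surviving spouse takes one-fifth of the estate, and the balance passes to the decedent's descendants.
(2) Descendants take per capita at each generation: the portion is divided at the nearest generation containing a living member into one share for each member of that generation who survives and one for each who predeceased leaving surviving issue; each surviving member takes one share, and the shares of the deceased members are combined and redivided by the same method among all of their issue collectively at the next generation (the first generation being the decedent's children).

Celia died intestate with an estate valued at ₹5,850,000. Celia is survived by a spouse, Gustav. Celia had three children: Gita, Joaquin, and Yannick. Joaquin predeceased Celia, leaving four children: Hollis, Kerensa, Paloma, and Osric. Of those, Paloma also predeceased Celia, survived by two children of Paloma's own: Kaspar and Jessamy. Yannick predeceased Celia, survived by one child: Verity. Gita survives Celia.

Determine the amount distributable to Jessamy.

Gustav takes one-fifth of ₹5,850,000 = ₹1,170,000. The remaining ₹4,680,000 passes to the descendants.
The descendants' portion (₹4,680,000) is divided at the children's generation into 3 shares of ₹1,560,000. Gita takes ₹1,560,000. The 2 shares of the deceased (Joaquin and Yannick) are combined into a pool of ₹3,120,000.
That pool (₹3,120,000) is divided at the grandchildren's generation into 5 shares of ₹624,000. Hollis, Kerensa, Osric, and Verity each take ₹624,000. The remaining share for the deceased Paloma (₹624,000) is carried to the next generation.
That pool (₹624,000) is divided at the great-grandchildren's generation equally among Kaspar and Jessamy: ₹312,000 each.

Jessamy receives ₹312,000.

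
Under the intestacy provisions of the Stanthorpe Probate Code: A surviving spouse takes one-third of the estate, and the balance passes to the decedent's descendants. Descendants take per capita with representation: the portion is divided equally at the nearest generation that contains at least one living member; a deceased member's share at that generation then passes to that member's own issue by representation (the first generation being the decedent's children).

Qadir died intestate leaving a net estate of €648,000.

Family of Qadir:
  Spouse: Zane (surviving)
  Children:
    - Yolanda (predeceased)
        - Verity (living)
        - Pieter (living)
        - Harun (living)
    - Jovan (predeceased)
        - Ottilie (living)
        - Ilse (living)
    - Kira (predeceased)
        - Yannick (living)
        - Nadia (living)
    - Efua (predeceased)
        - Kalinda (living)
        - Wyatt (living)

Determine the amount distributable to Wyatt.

Wyatt receives €48,000.

Zane takes one-third of €648,000 = €216,000. The remaining €432,000 passes to the descendants.
No child survives, so the initial division is made at the grandchildren's generation.
The descendants' portion (€432,000) is divided into 9 shares of €48,000: Verity, Pieter, Harun, Ottilie, Ilse, Yannick, Nadia, Kalinda, and Wyatt each take €48,000.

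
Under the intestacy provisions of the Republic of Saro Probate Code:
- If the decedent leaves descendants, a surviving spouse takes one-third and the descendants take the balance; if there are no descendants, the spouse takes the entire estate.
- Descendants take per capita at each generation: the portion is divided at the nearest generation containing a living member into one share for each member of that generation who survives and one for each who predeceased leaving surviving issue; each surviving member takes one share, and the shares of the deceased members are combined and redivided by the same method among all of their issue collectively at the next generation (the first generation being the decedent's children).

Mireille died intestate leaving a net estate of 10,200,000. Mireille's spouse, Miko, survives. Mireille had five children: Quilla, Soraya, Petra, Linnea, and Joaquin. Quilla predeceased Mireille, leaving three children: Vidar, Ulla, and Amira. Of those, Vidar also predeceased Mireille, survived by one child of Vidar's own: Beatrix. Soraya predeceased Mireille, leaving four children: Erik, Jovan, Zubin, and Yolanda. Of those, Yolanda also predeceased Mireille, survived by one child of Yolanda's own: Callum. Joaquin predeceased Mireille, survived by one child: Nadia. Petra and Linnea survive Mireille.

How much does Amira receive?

Amira receives 510,000.

Miko takes one-third of 10,200,000 = 3,400,000. The remaining 6,800,000 passes to the descendants.
The descendants' portion (6,800,000) is divided at the children's generation into 5 shares of 1,360,000. Petra and Linnea each take 1,360,000. The 3 shares of the deceased (Quilla, Soraya, and Joaquin) are combined into a pool of 4,080,000.
That pool (4,080,000) is divided at the grandchildren's generation into 8 shares of 510,000. Ulla, Amira, Erik, Jovan, Zubin, and Nadia each take 510,000. The 2 shares of the deceased (Vidar and Yolanda) are combined into a pool of 1,020,000.
That pool (1,020,000) is divided at the great-grandchildren's generation equally among Beatrix and Callum: 510,000 each.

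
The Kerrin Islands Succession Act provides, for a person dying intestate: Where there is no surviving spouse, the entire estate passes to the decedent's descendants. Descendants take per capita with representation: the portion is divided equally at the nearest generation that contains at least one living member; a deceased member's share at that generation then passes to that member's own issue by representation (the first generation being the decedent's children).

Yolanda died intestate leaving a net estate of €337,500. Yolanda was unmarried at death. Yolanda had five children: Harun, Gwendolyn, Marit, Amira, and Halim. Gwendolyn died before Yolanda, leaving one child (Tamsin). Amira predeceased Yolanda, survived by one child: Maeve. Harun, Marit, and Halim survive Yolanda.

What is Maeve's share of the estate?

Maeve receives €67,500.

The entire €337,500 passes to the descendants.
That amount (€337,500) is divided into 5 shares of €67,500: Harun, Marit, and Halim each take €67,500; Gwendolyn's €67,500 share passes to Gwendolyn's issue; Amira's €67,500 share passes to Amira's issue.
Gwendolyn's share (€67,500) passes entirely to Tamsin.
Amira's share (€67,500) passes entirely to Maeve.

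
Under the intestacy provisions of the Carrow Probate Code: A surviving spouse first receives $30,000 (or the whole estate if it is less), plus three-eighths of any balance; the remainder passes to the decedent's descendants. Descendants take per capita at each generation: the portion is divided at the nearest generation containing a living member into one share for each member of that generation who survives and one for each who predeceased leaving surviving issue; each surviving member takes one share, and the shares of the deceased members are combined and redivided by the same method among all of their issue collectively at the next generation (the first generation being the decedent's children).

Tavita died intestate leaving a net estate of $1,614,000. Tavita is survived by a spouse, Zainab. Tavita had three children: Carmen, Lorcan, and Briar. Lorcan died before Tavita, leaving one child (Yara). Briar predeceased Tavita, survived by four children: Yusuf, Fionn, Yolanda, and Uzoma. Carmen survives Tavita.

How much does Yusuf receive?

Zainab first takes $30,000, leaving a balance of $1,584,000. Zainab then takes three-eighths of the balance ($594,000), for a total of $624,000. The remaining $990,000 passes to the descendants.
The descendants' portion ($990,000) is divided at the children's generation into 3 shares of $330,000. Carmen takes $330,000. The 2 shares of the deceased (Lorcan and Briar) are combined into a pool of $660,000.
That pool ($660,000) is divided at the grandchildren's generation equally among Yara, Yusuf, Fionn, Yolanda, and Uzoma: $132,000 each.

Yusuf receives $132,000.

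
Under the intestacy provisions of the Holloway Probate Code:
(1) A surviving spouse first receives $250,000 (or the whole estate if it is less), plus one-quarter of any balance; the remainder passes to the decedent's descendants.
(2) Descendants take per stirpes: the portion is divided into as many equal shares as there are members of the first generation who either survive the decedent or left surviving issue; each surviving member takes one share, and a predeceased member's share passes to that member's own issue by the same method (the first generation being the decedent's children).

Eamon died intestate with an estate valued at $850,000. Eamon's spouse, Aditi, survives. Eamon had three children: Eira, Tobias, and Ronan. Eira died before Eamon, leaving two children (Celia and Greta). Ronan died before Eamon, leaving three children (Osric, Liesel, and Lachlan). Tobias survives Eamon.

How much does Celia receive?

Celia receives $75,000.

Aditi first takes $250,000, leaving a balance of $600,000. Aditi then takes one-quarter of the balance ($150,000), for a total of $400,000. The remaining $450,000 passes to the descendants.
The descendants' portion ($450,000) is divided into 3 shares of $150,000: Tobias takes $150,000; Eira's $150,000 share passes to Eira's issue; Ronan's $150,000 share passes to Ronan's issue.
Eira's share ($150,000) is divided into 2 shares of $75,000: Celia and Greta each take $75,000.
Ronan's share ($150,000) is divided into 3 shares of $50,000: Osric, Liesel, and Lachlan each take $50,000.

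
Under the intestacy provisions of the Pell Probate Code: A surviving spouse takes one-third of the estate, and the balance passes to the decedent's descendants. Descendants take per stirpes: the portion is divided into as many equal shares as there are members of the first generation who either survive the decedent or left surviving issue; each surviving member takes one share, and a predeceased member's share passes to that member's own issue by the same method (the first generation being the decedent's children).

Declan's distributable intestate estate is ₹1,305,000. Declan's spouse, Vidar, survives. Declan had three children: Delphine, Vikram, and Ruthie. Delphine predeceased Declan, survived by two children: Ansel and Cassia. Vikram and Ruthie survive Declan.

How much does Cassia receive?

Cassia receives ₹145,000.

Vidar takes one-third of ₹1,305,000 = ₹435,000. The remaining ₹870,000 passes to the descendants.
The descendants' portion (₹870,000) is divided into 3 shares of ₹290,000: Vikram and Ruthie each take ₹290,000; Delphine's ₹290,000 share passes to Delphine's issue.
Delphine's share (₹290,000) is divided into 2 shares of ₹145,000: Ansel and Cassia each take ₹145,000.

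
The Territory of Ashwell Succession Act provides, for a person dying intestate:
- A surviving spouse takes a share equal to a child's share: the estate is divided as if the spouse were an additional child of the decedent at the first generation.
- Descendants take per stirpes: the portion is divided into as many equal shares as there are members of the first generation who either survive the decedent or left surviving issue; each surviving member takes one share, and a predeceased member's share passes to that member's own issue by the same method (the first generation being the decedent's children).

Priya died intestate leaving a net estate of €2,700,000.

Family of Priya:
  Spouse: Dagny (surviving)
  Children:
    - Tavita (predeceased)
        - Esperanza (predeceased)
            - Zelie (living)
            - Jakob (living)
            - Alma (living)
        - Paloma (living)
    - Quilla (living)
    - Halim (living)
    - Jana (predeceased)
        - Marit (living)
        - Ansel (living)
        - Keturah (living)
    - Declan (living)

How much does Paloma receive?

The spouse counts as an additional share at the children's level, so there are 6 primary shares of €450,000. Dagny takes one such share (€450,000).
The children's combined portion (€2,250,000) is divided into 5 shares of €450,000: Quilla, Halim, and Declan each take €450,000; Tavita's €450,000 share passes to Tavita's issue; Jana's €450,000 share passes to Jana's issue.
Tavita's share (€450,000) is divided into 2 shares of €225,000: Paloma takes €225,000; Esperanza's €225,000 share passes to Esperanza's issue.
Esperanza's share (€225,000) is divided into 3 shares of €75,000: Zelie, Jakob, and Alma each take €75,000.
Jana's share (€450,000) is divided into 3 shares of €150,000: Marit, Ansel, and Keturah each take €150,000.

Paloma receives €225,000.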